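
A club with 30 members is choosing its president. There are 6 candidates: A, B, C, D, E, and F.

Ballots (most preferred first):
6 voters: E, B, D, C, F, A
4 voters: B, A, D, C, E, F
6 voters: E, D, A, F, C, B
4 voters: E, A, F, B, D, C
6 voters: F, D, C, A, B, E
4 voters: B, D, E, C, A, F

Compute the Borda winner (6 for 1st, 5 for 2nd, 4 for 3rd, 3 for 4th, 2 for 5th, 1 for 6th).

A: 6×1 + 4×5 + 6×4 + 4×5 + 6×3 + 4×2 = 96
B: 6×5 + 4×6 + 6×1 + 4×3 + 6×2 + 4×6 = 108
C: 6×3 + 4×3 + 6×2 + 4×1 + 6×4 + 4×3 = 82
D: 6×4 + 4×4 + 6×5 + 4×2 + 6×5 + 4×5 = 128
E: 6×6 + 4×2 + 6×6 + 4×6 + 6×1 + 4×4 = 126
F: 6×2 + 4×1 + 6×3 + 4×4 + 6×6 + 4×1 = 90

D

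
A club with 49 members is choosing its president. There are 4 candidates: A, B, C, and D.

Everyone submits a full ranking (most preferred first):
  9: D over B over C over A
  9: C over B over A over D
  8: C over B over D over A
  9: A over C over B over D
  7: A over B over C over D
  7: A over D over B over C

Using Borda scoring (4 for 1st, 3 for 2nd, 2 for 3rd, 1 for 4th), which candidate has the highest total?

C

A: 9×1 + 9×2 + 8×1 + 9×4 + 7×4 + 7×4 = 127
B: 9×3 + 9×3 + 8×3 + 9×2 + 7×3 + 7×2 = 131
C: 9×2 + 9×4 + 8×4 + 9×3 + 7×2 + 7×1 = 134
D: 9×4 + 9×1 + 8×2 + 9×1 + 7×1 + 7×3 = 98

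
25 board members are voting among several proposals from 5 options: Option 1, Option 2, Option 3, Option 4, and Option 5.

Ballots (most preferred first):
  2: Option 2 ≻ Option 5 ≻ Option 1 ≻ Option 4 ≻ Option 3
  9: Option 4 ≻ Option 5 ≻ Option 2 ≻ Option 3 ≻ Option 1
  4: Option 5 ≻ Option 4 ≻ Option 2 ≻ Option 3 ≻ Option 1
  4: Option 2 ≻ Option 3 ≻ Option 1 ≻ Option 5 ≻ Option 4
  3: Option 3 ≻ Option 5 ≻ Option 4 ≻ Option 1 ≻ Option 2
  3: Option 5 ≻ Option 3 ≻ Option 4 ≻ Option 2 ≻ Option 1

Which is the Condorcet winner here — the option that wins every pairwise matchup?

Option 5 vs Option 1: 21–4
Option 5 vs Option 2: 19–6
Option 5 vs Option 3: 18–7
Option 5 vs Option 4: 16–9
Option 5 beats every other option.

Option 5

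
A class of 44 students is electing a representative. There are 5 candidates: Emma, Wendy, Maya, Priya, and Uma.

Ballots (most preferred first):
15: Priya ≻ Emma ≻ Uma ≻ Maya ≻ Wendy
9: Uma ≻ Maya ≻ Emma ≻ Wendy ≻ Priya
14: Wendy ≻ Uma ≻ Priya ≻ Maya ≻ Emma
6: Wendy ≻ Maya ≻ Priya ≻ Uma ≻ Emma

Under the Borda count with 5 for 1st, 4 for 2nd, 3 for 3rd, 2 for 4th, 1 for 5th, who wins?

Emma: 15×4 + 9×3 + 14×1 + 6×1 = 107
Wendy: 15×1 + 9×2 + 14×5 + 6×5 = 133
Maya: 15×2 + 9×4 + 14×2 + 6×4 = 118
Priya: 15×5 + 9×1 + 14×3 + 6×3 = 144
Uma: 15×3 + 9×5 + 14×4 + 6×2 = 158

Uma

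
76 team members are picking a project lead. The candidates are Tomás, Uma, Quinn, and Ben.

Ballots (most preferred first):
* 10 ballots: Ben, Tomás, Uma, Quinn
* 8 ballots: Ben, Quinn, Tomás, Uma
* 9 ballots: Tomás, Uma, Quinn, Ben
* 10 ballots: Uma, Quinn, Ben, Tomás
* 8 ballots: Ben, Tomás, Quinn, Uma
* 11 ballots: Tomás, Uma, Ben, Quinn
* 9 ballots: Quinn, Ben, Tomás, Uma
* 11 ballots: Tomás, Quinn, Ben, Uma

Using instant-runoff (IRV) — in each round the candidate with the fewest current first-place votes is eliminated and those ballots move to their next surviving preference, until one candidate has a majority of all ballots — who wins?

Round 1: Tomás 31, Uma 10, Quinn 9, Ben 26. Quinn eliminated.
Round 2: Tomás 31, Uma 10, Ben 35. Uma eliminated.
Round 3: Tomás 31, Ben 45. Ben has a majority (≥39).

Ben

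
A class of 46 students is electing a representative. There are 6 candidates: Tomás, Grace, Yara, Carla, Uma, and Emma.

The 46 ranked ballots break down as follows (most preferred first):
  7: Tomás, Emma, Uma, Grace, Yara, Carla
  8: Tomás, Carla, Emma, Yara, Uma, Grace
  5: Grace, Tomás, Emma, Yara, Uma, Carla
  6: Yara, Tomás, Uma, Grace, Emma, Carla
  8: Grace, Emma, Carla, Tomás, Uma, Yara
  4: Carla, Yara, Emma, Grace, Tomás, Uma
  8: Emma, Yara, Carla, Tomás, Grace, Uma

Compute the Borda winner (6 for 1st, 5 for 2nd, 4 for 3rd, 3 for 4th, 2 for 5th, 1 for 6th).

Emma

Tomás: 7×6 + 8×6 + 5×5 + 6×5 + 8×3 + 4×2 + 8×3 = 201
Grace: 7×3 + 8×1 + 5×6 + 6×3 + 8×6 + 4×3 + 8×2 = 153
Yara: 7×2 + 8×3 + 5×3 + 6×6 + 8×1 + 4×5 + 8×5 = 157
Carla: 7×1 + 8×5 + 5×1 + 6×1 + 8×4 + 4×6 + 8×4 = 146
Uma: 7×4 + 8×2 + 5×2 + 6×4 + 8×2 + 4×1 + 8×1 = 106
Emma: 7×5 + 8×4 + 5×4 + 6×2 + 8×5 + 4×4 + 8×6 = 203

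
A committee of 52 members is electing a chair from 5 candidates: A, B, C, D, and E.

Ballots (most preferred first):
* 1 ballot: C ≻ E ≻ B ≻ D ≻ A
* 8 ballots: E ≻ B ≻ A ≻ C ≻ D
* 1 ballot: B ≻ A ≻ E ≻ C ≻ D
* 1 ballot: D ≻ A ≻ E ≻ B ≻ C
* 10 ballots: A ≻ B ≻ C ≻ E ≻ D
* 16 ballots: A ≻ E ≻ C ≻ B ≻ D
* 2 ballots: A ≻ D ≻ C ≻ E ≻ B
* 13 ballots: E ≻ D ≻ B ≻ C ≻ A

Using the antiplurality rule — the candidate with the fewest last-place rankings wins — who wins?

Last-place votes: A 14, B 2, C 1, D 35, E 0.

E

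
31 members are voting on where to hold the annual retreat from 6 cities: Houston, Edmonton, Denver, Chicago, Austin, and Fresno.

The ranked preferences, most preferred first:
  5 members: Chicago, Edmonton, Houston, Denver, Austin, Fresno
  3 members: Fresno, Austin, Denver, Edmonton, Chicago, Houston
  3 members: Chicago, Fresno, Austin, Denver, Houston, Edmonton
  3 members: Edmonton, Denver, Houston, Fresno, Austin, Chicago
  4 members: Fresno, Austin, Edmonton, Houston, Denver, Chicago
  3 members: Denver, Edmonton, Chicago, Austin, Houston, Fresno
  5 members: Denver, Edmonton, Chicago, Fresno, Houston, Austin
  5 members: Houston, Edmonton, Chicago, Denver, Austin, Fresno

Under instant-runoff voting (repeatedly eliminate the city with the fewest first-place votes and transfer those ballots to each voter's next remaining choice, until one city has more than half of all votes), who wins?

Round 1: Houston 5, Edmonton 3, Denver 8, Chicago 8, Austin 0, Fresno 7. Austin eliminated.
Round 2: Houston 5, Edmonton 3, Denver 8, Chicago 8, Fresno 7. Edmonton eliminated.
Round 3: Houston 5, Denver 11, Chicago 8, Fresno 7. Houston eliminated.
Round 4: Denver 11, Chicago 13, Fresno 7. Fresno eliminated.
Round 5: Denver 18, Chicago 13. Denver has a majority (≥16).

Denver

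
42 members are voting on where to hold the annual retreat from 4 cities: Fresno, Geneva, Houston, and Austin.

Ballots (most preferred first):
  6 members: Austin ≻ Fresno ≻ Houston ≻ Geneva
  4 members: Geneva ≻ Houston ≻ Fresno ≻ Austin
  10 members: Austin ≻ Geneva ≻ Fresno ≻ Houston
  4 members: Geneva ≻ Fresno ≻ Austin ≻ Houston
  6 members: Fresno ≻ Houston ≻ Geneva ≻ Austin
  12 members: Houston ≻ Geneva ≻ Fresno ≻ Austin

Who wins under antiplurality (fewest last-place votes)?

Last-place votes: Fresno 0, Geneva 6, Houston 14, Austin 22.

Fresno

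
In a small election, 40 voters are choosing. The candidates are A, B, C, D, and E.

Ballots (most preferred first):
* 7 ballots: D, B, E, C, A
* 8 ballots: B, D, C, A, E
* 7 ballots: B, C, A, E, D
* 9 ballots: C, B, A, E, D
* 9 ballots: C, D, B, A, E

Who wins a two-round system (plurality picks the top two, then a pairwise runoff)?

Round 1 first-place votes: A 0, B 15, C 18, D 7, E 0. C and B advance.
Runoff: C is ranked above B on 18 ballots, B above C on 22.

B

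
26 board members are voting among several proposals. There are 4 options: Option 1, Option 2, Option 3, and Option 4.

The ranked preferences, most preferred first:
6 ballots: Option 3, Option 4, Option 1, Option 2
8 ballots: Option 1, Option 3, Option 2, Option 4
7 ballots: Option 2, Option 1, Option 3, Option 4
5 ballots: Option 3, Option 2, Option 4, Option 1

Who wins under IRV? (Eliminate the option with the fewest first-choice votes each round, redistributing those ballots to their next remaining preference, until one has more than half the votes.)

Option 1

Round 1: Option 1 8, Option 2 7, Option 3 11, Option 4 0. Option 4 eliminated.
Round 2: Option 1 8, Option 2 7, Option 3 11. Option 2 eliminated.
Round 3: Option 1 15, Option 3 11. Option 1 has a majority (≥14).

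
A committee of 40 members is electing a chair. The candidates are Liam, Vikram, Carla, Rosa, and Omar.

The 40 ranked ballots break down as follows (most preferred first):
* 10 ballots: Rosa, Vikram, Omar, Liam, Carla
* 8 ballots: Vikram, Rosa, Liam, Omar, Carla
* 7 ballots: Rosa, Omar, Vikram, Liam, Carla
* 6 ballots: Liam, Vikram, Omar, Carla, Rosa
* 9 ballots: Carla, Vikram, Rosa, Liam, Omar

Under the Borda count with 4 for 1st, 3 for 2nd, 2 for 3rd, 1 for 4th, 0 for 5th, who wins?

Liam: 10×1 + 8×2 + 7×1 + 6×4 + 9×1 = 66
Vikram: 10×3 + 8×4 + 7×2 + 6×3 + 9×3 = 121
Carla: 10×0 + 8×0 + 7×0 + 6×1 + 9×4 = 42
Rosa: 10×4 + 8×3 + 7×4 + 6×0 + 9×2 = 110
Omar: 10×2 + 8×1 + 7×3 + 6×2 + 9×0 = 61

Vikram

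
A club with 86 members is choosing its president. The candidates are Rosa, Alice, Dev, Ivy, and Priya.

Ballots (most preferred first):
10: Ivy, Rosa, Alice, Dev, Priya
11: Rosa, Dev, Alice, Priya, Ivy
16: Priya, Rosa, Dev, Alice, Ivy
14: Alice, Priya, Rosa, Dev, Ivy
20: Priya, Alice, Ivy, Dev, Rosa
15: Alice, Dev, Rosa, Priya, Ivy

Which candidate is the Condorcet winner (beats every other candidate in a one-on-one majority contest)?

Alice

Alice vs Rosa: 49–37
Alice vs Dev: 59–27
Alice vs Ivy: 76–10
Alice vs Priya: 50–36
Alice beats every other candidate.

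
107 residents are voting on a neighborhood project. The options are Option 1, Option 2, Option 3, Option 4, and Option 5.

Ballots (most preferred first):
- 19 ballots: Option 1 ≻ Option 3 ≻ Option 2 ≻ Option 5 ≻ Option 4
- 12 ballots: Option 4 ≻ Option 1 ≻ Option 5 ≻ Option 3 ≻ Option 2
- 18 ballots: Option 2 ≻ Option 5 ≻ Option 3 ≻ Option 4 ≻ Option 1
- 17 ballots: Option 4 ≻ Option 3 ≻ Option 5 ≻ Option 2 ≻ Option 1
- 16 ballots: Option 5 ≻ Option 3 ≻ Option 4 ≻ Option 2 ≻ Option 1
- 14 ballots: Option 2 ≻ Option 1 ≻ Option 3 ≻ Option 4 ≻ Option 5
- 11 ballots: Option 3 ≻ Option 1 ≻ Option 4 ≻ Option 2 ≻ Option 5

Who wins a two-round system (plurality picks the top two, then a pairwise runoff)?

Round 1 first-place votes: Option 1 19, Option 2 32, Option 3 11, Option 4 29, Option 5 16. Option 2 and Option 4 advance.
Runoff: Option 2 is ranked above Option 4 on 51 ballots, Option 4 above Option 2 on 56.

Option 4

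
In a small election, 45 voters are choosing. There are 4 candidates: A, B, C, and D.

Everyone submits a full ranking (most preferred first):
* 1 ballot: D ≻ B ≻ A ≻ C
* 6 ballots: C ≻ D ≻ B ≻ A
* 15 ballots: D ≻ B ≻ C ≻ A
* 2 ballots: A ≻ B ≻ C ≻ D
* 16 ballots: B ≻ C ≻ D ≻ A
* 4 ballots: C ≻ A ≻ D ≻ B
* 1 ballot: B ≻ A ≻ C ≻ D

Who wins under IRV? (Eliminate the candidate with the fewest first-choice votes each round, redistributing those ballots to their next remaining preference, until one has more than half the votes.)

Round 1: A 2, B 17, C 10, D 16. A eliminated.
Round 2: B 19, C 10, D 16. C eliminated.
Round 3: B 19, D 26. D has a majority (≥23).

D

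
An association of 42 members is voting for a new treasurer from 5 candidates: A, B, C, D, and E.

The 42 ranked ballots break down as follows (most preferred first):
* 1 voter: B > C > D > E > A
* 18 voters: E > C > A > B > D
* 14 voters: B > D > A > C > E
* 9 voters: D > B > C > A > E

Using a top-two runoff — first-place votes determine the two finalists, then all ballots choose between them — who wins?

Round 1 first-place votes: A 0, B 15, C 0, D 9, E 18. E and B advance.
Runoff: E is ranked above B on 18 ballots, B above E on 24.

B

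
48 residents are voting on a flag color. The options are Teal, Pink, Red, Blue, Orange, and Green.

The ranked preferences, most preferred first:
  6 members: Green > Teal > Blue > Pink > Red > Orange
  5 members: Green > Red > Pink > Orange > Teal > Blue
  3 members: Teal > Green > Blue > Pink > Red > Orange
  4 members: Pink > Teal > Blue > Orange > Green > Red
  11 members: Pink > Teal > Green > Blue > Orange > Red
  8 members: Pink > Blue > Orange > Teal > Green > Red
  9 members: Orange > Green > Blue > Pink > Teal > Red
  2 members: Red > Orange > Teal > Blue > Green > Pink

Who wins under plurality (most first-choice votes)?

First-place votes: Teal 3, Pink 23, Red 2, Blue 0, Orange 9, Green 11.

Pink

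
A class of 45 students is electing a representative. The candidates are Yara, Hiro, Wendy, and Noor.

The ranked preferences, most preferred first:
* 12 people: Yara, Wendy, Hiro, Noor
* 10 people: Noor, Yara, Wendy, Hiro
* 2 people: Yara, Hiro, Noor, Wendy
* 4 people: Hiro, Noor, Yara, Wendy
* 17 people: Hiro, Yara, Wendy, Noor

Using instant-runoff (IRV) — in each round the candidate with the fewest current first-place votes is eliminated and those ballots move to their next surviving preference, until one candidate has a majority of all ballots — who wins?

Round 1: Yara 14, Hiro 21, Wendy 0, Noor 10. Wendy eliminated.
Round 2: Yara 14, Hiro 21, Noor 10. Noor eliminated.
Round 3: Yara 24, Hiro 21. Yara has a majority (≥23).

Yara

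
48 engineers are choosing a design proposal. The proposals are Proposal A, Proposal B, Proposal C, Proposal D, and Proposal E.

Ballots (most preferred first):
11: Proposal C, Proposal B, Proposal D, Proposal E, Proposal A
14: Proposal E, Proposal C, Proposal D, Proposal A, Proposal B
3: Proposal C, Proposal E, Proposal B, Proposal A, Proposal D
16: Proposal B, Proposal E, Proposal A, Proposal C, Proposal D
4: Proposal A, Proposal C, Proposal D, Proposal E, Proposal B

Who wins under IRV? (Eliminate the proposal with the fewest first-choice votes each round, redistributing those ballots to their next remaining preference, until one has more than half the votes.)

Proposal C

Round 1: Proposal A 4, Proposal B 16, Proposal C 14, Proposal D 0, Proposal E 14. Proposal D eliminated.
Round 2: Proposal A 4, Proposal B 16, Proposal C 14, Proposal E 14. Proposal A eliminated.
Round 3: Proposal B 16, Proposal C 18, Proposal E 14. Proposal E eliminated.
Round 4: Proposal B 16, Proposal C 32. Proposal C has a majority (≥25).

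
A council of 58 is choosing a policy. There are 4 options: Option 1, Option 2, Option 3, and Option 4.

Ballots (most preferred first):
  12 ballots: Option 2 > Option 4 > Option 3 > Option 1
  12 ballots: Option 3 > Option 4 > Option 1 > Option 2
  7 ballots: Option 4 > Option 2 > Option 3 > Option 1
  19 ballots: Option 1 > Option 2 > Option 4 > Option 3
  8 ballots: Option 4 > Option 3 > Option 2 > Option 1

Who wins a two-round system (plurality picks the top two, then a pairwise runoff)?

Round 1 first-place votes: Option 1 19, Option 2 12, Option 3 12, Option 4 15. Option 1 and Option 4 advance.
Runoff: Option 1 is ranked above Option 4 on 19 ballots, Option 4 above Option 1 on 39.

Option 4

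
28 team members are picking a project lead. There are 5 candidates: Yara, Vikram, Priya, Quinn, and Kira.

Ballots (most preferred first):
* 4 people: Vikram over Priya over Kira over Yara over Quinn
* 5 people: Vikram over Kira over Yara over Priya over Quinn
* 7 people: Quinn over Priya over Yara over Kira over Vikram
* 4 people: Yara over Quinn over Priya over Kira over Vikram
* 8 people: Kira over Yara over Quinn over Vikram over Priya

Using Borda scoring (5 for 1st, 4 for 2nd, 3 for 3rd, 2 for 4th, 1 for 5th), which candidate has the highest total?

Yara: 4×2 + 5×3 + 7×3 + 4×5 + 8×4 = 96
Vikram: 4×5 + 5×5 + 7×1 + 4×1 + 8×2 = 72
Priya: 4×4 + 5×2 + 7×4 + 4×3 + 8×1 = 74
Quinn: 4×1 + 5×1 + 7×5 + 4×4 + 8×3 = 84
Kira: 4×3 + 5×4 + 7×2 + 4×2 + 8×5 = 94

Yara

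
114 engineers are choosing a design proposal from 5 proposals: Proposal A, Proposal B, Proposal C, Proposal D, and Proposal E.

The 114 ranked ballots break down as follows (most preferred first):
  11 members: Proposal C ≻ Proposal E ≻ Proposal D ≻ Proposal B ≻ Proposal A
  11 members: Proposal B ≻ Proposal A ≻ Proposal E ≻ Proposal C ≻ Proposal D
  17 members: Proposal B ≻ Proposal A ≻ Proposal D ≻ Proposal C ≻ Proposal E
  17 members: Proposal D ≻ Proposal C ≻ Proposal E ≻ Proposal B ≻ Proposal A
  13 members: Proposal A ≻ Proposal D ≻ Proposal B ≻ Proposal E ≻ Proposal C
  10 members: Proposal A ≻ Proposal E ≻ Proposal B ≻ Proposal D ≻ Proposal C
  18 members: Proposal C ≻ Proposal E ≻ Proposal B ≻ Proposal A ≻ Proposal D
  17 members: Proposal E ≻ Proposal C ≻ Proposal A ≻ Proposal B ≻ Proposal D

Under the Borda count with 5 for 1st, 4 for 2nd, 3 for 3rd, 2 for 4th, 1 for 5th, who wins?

Proposal E

Proposal A: 11×1 + 11×4 + 17×4 + 17×1 + 13×5 + 10×5 + 18×2 + 17×3 = 342
Proposal B: 11×2 + 11×5 + 17×5 + 17×2 + 13×3 + 10×3 + 18×3 + 17×2 = 353
Proposal C: 11×5 + 11×2 + 17×2 + 17×4 + 13×1 + 10×1 + 18×5 + 17×4 = 360
Proposal D: 11×3 + 11×1 + 17×3 + 17×5 + 13×4 + 10×2 + 18×1 + 17×1 = 287
Proposal E: 11×4 + 11×3 + 17×1 + 17×3 + 13×2 + 10×4 + 18×4 + 17×5 = 368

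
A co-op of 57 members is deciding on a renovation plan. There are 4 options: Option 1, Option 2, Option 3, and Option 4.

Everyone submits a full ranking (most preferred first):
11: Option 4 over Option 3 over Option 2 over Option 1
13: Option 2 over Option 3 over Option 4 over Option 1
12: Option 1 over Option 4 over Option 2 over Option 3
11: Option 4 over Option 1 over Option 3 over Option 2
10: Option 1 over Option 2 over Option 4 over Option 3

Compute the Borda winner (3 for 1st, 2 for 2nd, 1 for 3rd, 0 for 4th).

Option 1: 11×0 + 13×0 + 12×3 + 11×2 + 10×3 = 88
Option 2: 11×1 + 13×3 + 12×1 + 11×0 + 10×2 = 82
Option 3: 11×2 + 13×2 + 12×0 + 11×1 + 10×0 = 59
Option 4: 11×3 + 13×1 + 12×2 + 11×3 + 10×1 = 113

Option 4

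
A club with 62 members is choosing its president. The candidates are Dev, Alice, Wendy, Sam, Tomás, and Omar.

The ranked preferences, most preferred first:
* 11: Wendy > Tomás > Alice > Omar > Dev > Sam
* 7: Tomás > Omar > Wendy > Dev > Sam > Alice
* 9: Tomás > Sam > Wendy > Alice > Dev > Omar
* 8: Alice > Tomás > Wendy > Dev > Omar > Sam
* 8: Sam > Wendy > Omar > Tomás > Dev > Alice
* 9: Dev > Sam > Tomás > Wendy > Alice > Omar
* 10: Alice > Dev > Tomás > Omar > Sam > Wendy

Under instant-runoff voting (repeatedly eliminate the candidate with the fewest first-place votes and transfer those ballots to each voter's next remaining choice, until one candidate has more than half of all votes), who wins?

Tomás

Round 1: Dev 9, Alice 18, Wendy 11, Sam 8, Tomás 16, Omar 0. Omar eliminated.
Round 2: Dev 9, Alice 18, Wendy 11, Sam 8, Tomás 16. Sam eliminated.
Round 3: Dev 9, Alice 18, Wendy 19, Tomás 16. Dev eliminated.
Round 4: Alice 18, Wendy 19, Tomás 25. Alice eliminated.
Round 5: Wendy 19, Tomás 43. Tomás has a majority (≥32).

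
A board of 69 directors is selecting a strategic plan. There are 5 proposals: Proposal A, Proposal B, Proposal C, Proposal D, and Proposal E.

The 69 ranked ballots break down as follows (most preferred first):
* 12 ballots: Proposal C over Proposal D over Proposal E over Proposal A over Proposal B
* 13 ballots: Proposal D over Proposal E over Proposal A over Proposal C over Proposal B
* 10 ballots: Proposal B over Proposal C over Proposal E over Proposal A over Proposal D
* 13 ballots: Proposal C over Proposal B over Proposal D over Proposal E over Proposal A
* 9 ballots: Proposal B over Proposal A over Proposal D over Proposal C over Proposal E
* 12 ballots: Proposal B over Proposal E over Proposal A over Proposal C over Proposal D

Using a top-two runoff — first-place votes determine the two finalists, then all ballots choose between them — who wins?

Proposal C

Round 1 first-place votes: Proposal A 0, Proposal B 31, Proposal C 25, Proposal D 13, Proposal E 0. Proposal B and Proposal C advance.
Runoff: Proposal B is ranked above Proposal C on 31 ballots, Proposal C above Proposal B on 38.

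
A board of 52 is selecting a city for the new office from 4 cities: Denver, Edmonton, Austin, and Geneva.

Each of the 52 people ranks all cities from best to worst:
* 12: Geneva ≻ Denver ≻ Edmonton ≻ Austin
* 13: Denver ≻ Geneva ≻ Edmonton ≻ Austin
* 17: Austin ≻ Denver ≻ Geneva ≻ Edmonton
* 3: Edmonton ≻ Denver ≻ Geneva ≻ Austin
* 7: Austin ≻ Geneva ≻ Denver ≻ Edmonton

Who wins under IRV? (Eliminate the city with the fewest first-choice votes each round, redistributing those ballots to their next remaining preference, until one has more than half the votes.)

Denver

Round 1: Denver 13, Edmonton 3, Austin 24, Geneva 12. Edmonton eliminated.
Round 2: Denver 16, Austin 24, Geneva 12. Geneva eliminated.
Round 3: Denver 28, Austin 24. Denver has a majority (≥27).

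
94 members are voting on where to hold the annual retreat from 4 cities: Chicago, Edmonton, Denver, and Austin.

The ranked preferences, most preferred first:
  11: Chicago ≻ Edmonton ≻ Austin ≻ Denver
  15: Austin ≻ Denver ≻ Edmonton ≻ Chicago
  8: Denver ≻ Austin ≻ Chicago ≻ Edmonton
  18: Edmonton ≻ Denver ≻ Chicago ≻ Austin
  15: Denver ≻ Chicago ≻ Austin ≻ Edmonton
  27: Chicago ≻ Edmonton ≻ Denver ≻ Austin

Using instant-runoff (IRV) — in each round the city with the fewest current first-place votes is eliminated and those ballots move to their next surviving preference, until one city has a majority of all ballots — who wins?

Denver

Round 1: Chicago 38, Edmonton 18, Denver 23, Austin 15. Austin eliminated.
Round 2: Chicago 38, Edmonton 18, Denver 38. Edmonton eliminated.
Round 3: Chicago 38, Denver 56. Denver has a majority (≥48).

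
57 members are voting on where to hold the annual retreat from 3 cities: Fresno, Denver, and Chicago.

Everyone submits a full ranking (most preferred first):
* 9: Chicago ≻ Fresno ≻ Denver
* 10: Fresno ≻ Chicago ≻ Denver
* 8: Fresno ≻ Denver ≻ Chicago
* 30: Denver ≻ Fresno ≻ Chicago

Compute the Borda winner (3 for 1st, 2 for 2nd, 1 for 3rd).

Fresno: 9×2 + 10×3 + 8×3 + 30×2 = 132
Denver: 9×1 + 10×1 + 8×2 + 30×3 = 125
Chicago: 9×3 + 10×2 + 8×1 + 30×1 = 85

Fresno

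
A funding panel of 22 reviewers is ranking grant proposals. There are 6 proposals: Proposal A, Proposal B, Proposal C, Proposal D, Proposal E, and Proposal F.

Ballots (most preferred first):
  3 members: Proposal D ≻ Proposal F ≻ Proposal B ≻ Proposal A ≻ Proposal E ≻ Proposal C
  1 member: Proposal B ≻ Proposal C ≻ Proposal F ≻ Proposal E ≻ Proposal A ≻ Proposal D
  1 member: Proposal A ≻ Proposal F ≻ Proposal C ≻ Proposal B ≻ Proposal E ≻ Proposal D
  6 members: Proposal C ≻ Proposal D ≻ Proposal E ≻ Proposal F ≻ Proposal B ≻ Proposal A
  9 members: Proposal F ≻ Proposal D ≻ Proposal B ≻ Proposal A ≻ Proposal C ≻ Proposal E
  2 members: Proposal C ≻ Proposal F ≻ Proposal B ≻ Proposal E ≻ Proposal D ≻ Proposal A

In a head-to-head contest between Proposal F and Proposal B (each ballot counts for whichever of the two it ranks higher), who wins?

Proposal F is ranked above Proposal B on 21 ballots; Proposal B above Proposal F on 1.

Proposal F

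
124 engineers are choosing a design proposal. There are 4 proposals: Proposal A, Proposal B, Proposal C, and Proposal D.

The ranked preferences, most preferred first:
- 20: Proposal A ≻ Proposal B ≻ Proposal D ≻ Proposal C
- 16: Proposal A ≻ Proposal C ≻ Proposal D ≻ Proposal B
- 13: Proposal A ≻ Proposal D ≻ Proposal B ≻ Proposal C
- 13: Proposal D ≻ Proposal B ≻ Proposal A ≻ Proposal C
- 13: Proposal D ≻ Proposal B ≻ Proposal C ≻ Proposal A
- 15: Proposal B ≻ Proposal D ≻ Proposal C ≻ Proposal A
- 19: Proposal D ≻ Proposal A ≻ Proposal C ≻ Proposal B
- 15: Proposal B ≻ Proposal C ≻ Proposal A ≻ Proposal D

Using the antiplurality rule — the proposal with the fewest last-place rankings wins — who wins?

Proposal D

Last-place votes: Proposal A 28, Proposal B 35, Proposal C 46, Proposal D 15.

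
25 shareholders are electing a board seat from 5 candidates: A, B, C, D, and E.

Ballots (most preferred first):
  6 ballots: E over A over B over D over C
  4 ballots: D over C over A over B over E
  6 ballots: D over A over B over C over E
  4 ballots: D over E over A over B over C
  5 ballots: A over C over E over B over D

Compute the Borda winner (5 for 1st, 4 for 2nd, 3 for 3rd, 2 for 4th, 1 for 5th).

A: 6×4 + 4×3 + 6×4 + 4×3 + 5×5 = 97
B: 6×3 + 4×2 + 6×3 + 4×2 + 5×2 = 62
C: 6×1 + 4×4 + 6×2 + 4×1 + 5×4 = 58
D: 6×2 + 4×5 + 6×5 + 4×5 + 5×1 = 87
E: 6×5 + 4×1 + 6×1 + 4×4 + 5×3 = 71

A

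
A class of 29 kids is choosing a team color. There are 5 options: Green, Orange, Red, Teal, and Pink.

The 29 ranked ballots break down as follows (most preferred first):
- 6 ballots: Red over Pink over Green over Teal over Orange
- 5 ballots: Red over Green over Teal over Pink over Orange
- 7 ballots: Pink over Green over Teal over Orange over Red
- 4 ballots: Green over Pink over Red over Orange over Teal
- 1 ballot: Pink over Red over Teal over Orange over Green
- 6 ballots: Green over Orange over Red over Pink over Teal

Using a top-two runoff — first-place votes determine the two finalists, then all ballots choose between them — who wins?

Green

Round 1 first-place votes: Green 10, Orange 0, Red 11, Teal 0, Pink 8. Red and Green advance.
Runoff: Red is ranked above Green on 12 ballots, Green above Red on 17.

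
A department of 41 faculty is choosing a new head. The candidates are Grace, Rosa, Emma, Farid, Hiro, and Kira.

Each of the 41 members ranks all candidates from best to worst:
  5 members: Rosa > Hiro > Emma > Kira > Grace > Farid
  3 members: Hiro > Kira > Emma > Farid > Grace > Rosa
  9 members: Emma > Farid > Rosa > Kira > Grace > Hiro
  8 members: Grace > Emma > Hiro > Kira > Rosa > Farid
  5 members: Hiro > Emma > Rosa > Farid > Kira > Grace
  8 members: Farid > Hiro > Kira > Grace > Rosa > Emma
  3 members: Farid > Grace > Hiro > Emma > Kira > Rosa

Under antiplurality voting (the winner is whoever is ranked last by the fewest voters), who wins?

Last-place votes: Grace 5, Rosa 6, Emma 8, Farid 13, Hiro 9, Kira 0.

Kira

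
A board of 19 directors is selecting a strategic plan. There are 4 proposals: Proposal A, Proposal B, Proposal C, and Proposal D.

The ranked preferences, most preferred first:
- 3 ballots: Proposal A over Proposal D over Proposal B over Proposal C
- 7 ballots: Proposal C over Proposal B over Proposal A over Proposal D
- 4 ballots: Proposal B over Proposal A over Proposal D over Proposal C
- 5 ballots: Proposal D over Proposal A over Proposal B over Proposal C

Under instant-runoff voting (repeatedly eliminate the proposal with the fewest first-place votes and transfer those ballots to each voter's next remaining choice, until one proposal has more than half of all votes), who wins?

Round 1: Proposal A 3, Proposal B 4, Proposal C 7, Proposal D 5. Proposal A eliminated.
Round 2: Proposal B 4, Proposal C 7, Proposal D 8. Proposal B eliminated.
Round 3: Proposal C 7, Proposal D 12. Proposal D has a majority (≥10).

Proposal D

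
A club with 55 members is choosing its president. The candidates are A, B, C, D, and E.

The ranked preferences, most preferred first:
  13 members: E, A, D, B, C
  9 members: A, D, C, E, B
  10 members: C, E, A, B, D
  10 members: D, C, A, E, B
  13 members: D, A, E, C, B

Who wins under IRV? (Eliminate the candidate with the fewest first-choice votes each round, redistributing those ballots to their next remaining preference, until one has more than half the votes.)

Round 1: A 9, B 0, C 10, D 23, E 13. B eliminated.
Round 2: A 9, C 10, D 23, E 13. A eliminated.
Round 3: C 10, D 32, E 13. D has a majority (≥28).

D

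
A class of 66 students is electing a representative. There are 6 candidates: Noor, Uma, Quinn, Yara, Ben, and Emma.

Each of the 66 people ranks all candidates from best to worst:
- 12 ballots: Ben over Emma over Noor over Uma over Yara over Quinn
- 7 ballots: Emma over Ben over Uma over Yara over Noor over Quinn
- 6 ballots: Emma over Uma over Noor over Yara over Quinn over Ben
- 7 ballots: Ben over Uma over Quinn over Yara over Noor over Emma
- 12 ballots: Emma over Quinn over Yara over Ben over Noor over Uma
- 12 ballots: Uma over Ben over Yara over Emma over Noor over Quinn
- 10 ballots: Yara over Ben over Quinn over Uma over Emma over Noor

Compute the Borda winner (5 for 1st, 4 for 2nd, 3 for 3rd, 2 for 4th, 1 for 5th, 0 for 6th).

Ben

Noor: 12×3 + 7×1 + 6×3 + 7×1 + 12×1 + 12×1 + 10×0 = 92
Uma: 12×2 + 7×3 + 6×4 + 7×4 + 12×0 + 12×5 + 10×2 = 177
Quinn: 12×0 + 7×0 + 6×1 + 7×3 + 12×4 + 12×0 + 10×3 = 105
Yara: 12×1 + 7×2 + 6×2 + 7×2 + 12×3 + 12×3 + 10×5 = 174
Ben: 12×5 + 7×4 + 6×0 + 7×5 + 12×2 + 12×4 + 10×4 = 235
Emma: 12×4 + 7×5 + 6×5 + 7×0 + 12×5 + 12×2 + 10×1 = 207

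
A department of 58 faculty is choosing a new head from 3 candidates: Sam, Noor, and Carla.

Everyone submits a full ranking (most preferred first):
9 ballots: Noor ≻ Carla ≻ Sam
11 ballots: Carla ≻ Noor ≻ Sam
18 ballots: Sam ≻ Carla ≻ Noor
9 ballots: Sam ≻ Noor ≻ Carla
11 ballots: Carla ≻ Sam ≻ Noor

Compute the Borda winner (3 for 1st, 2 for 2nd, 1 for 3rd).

Sam: 9×1 + 11×1 + 18×3 + 9×3 + 11×2 = 123
Noor: 9×3 + 11×2 + 18×1 + 9×2 + 11×1 = 96
Carla: 9×2 + 11×3 + 18×2 + 9×1 + 11×3 = 129

Carla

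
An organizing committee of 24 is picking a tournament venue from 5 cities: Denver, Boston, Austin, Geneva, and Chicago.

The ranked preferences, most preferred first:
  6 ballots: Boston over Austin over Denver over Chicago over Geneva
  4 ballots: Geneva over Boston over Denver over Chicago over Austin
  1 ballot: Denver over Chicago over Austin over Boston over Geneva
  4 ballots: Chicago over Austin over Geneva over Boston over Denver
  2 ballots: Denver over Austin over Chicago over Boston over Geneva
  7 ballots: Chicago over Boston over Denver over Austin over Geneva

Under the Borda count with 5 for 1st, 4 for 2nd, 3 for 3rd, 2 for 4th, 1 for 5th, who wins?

Denver: 6×3 + 4×3 + 1×5 + 4×1 + 2×5 + 7×3 = 70
Boston: 6×5 + 4×4 + 1×2 + 4×2 + 2×2 + 7×4 = 88
Austin: 6×4 + 4×1 + 1×3 + 4×4 + 2×4 + 7×2 = 69
Geneva: 6×1 + 4×5 + 1×1 + 4×3 + 2×1 + 7×1 = 48
Chicago: 6×2 + 4×2 + 1×4 + 4×5 + 2×3 + 7×5 = 85

Boston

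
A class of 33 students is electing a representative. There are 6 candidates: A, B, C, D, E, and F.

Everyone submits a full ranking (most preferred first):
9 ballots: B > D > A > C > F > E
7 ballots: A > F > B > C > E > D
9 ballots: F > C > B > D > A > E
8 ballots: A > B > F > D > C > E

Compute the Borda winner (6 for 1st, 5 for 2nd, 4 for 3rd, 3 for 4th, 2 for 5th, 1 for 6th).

A: 9×4 + 7×6 + 9×2 + 8×6 = 144
B: 9×6 + 7×4 + 9×4 + 8×5 = 158
C: 9×3 + 7×3 + 9×5 + 8×2 = 109
D: 9×5 + 7×1 + 9×3 + 8×3 = 103
E: 9×1 + 7×2 + 9×1 + 8×1 = 40
F: 9×2 + 7×5 + 9×6 + 8×4 = 139

B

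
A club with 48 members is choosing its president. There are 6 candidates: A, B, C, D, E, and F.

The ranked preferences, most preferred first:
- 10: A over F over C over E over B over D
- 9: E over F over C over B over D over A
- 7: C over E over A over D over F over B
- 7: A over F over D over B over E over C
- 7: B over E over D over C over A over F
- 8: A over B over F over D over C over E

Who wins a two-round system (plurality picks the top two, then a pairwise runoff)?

Round 1 first-place votes: A 25, B 7, C 7, D 0, E 9, F 0. A and E advance.
Runoff: A is ranked above E on 25 ballots, E above A on 23.

A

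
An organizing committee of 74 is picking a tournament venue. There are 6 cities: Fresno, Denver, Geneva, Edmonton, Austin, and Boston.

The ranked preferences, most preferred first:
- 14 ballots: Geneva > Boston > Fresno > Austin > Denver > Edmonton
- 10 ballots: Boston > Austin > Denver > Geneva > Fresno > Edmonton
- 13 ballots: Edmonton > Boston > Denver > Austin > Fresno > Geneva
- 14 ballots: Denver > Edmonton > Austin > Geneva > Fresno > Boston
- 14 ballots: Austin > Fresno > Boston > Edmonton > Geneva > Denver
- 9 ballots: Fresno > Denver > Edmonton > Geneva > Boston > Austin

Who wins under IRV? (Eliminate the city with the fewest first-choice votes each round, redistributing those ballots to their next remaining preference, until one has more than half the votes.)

Round 1: Fresno 9, Denver 14, Geneva 14, Edmonton 13, Austin 14, Boston 10. Fresno eliminated.
Round 2: Denver 23, Geneva 14, Edmonton 13, Austin 14, Boston 10. Boston eliminated.
Round 3: Denver 23, Geneva 14, Edmonton 13, Austin 24. Edmonton eliminated.
Round 4: Denver 36, Geneva 14, Austin 24. Geneva eliminated.
Round 5: Denver 36, Austin 38. Austin has a majority (≥38).

Austin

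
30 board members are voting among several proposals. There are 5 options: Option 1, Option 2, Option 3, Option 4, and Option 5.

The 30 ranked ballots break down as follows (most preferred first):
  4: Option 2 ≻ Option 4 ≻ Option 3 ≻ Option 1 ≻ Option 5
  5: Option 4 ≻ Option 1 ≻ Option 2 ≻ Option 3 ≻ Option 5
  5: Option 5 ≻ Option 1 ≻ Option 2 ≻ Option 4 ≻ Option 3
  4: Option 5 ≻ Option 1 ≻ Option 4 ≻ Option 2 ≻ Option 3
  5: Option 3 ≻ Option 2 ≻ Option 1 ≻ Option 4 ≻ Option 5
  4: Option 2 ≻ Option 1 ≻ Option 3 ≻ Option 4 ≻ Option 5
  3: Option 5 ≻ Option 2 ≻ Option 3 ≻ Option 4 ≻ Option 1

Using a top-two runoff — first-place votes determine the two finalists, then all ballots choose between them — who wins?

Round 1 first-place votes: Option 1 0, Option 2 8, Option 3 5, Option 4 5, Option 5 12. Option 5 and Option 2 advance.
Runoff: Option 5 is ranked above Option 2 on 12 ballots, Option 2 above Option 5 on 18.

Option 2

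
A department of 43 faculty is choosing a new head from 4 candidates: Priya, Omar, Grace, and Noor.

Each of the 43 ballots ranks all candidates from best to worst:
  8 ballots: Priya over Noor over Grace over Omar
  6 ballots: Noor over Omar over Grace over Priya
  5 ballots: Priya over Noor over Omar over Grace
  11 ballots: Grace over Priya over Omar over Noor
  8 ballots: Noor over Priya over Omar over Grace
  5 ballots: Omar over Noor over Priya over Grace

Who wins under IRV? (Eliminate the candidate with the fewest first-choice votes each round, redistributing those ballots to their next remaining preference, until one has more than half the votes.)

Round 1: Priya 13, Omar 5, Grace 11, Noor 14. Omar eliminated.
Round 2: Priya 13, Grace 11, Noor 19. Grace eliminated.
Round 3: Priya 24, Noor 19. Priya has a majority (≥22).

Priya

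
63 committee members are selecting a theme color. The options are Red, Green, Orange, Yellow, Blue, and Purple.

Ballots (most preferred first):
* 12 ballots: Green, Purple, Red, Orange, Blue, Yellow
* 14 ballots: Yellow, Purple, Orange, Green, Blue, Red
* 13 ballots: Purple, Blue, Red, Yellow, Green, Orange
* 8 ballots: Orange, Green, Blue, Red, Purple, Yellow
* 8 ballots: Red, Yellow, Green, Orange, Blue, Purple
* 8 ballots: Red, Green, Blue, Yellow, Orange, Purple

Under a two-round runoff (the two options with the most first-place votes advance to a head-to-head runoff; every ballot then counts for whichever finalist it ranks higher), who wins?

Round 1 first-place votes: Red 16, Green 12, Orange 8, Yellow 14, Blue 0, Purple 13. Red and Yellow advance.
Runoff: Red is ranked above Yellow on 49 ballots, Yellow above Red on 14.

Red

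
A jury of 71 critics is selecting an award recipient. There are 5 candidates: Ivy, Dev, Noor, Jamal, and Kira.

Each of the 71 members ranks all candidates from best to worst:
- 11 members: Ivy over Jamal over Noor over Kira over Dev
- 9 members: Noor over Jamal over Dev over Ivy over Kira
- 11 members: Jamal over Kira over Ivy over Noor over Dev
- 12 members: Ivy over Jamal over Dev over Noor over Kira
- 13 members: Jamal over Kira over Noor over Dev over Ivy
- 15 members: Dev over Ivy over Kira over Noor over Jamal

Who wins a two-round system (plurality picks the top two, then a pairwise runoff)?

Ivy

Round 1 first-place votes: Ivy 23, Dev 15, Noor 9, Jamal 24, Kira 0. Jamal and Ivy advance.
Runoff: Jamal is ranked above Ivy on 33 ballots, Ivy above Jamal on 38.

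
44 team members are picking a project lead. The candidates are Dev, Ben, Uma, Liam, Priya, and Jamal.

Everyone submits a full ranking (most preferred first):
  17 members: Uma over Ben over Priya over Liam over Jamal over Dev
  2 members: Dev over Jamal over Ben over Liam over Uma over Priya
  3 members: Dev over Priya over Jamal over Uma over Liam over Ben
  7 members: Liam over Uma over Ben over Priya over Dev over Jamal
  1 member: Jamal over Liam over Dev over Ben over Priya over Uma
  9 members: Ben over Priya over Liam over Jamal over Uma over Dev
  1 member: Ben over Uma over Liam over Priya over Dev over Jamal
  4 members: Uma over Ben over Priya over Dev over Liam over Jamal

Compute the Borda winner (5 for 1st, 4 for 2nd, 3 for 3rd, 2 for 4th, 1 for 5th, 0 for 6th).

Dev: 17×0 + 2×5 + 3×5 + 7×1 + 1×3 + 9×0 + 1×1 + 4×2 = 44
Ben: 17×4 + 2×3 + 3×0 + 7×3 + 1×2 + 9×5 + 1×5 + 4×4 = 163
Uma: 17×5 + 2×1 + 3×2 + 7×4 + 1×0 + 9×1 + 1×4 + 4×5 = 154
Liam: 17×2 + 2×2 + 3×1 + 7×5 + 1×4 + 9×3 + 1×3 + 4×1 = 114
Priya: 17×3 + 2×0 + 3×4 + 7×2 + 1×1 + 9×4 + 1×2 + 4×3 = 128
Jamal: 17×1 + 2×4 + 3×3 + 7×0 + 1×5 + 9×2 + 1×0 + 4×0 = 57

Ben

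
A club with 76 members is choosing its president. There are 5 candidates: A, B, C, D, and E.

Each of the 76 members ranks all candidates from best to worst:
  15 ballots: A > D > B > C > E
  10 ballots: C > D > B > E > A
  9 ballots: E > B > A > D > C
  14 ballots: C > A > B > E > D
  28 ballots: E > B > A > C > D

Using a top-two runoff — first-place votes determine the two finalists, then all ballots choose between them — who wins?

Round 1 first-place votes: A 15, B 0, C 24, D 0, E 37. E and C advance.
Runoff: E is ranked above C on 37 ballots, C above E on 39.

C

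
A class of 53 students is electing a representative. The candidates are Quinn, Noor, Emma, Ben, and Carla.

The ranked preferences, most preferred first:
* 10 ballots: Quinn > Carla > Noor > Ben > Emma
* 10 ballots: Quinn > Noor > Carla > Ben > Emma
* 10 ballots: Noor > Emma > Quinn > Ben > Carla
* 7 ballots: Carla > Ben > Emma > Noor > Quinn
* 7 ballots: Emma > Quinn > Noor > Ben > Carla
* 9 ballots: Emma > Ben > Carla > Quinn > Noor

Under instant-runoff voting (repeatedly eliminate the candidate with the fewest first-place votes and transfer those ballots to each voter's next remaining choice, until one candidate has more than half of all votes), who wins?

Emma

Round 1: Quinn 20, Noor 10, Emma 16, Ben 0, Carla 7. Ben eliminated.
Round 2: Quinn 20, Noor 10, Emma 16, Carla 7. Carla eliminated.
Round 3: Quinn 20, Noor 10, Emma 23. Noor eliminated.
Round 4: Quinn 20, Emma 33. Emma has a majority (≥27).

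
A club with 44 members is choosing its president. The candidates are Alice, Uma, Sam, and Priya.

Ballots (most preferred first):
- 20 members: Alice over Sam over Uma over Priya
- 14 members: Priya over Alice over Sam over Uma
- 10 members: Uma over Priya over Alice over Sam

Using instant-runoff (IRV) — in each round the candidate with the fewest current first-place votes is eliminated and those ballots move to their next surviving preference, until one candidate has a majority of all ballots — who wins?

Round 1: Alice 20, Uma 10, Sam 0, Priya 14. Sam eliminated.
Round 2: Alice 20, Uma 10, Priya 14. Uma eliminated.
Round 3: Alice 20, Priya 24. Priya has a majority (≥23).

Priya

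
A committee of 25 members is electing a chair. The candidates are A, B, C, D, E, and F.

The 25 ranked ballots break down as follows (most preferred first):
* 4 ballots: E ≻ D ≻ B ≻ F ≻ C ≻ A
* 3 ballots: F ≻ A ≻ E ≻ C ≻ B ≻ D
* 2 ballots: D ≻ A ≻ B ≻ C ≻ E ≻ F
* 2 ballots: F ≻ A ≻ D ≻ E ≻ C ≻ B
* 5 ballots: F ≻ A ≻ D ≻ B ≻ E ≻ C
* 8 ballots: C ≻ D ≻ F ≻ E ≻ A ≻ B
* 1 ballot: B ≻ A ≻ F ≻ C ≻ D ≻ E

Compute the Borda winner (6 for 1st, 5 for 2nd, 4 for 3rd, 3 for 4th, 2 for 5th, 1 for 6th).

A: 4×1 + 3×5 + 2×5 + 2×5 + 5×5 + 8×2 + 1×5 = 85
B: 4×4 + 3×2 + 2×4 + 2×1 + 5×3 + 8×1 + 1×6 = 61
C: 4×2 + 3×3 + 2×3 + 2×2 + 5×1 + 8×6 + 1×3 = 83
D: 4×5 + 3×1 + 2×6 + 2×4 + 5×4 + 8×5 + 1×2 = 105
E: 4×6 + 3×4 + 2×2 + 2×3 + 5×2 + 8×3 + 1×1 = 81
F: 4×3 + 3×6 + 2×1 + 2×6 + 5×6 + 8×4 + 1×4 = 110

F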